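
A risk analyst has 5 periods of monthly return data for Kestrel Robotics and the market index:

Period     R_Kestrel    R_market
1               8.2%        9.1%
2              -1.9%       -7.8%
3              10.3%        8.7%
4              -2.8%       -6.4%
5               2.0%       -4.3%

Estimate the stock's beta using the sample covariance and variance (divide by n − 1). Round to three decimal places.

0.684

Mean R_i = (8.2 − 1.9 + 10.3 − 2.8 + 2.0) / 5 = 3.1600%
Mean R_m = (9.1 − 7.8 + 8.7 − 6.4 − 4.3) / 5 = -0.1400%
Σ(R_i − R̄_i)(R_m − R̄_m) = 190.5820  ⇒  Cov = 190.5820 / 4 = 47.6455
Σ(R_m − R̄_m)² = 278.6920  ⇒  Var(R_m) = 278.6920 / 4 = 69.6730
β = Cov / Var(R_m) = 47.6455 / 69.6730 = 0.6838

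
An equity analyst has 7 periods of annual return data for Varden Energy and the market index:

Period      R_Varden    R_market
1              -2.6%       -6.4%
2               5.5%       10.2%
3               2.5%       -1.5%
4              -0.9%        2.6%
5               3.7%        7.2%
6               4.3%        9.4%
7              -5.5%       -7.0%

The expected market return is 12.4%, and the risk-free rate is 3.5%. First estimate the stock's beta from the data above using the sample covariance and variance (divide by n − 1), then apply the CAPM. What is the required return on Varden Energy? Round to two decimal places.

7.98%

Mean R_i = (-2.6 + 5.5 + 2.5 − 0.9 + 3.7 + 4.3 − 5.5) / 7 = 1.0000%
Mean R_m = (-6.4 + 10.2 − 1.5 + 2.6 + 7.2 + 9.4 − 7.0) / 7 = 2.0714%
Σ(R_i − R̄_i)(R_m − R̄_m) = 157.7100  ⇒  Cov = 157.7100 / 6 = 26.2850
Σ(R_m − R̄_m)² = 313.1743  ⇒  Var(R_m) = 313.1743 / 6 = 52.1957
β = Cov / Var(R_m) = 26.2850 / 52.1957 = 0.5036
MRP = 12.4% − 3.5% = 8.90%
E(R) = R_f + β × MRP = 3.5% + 0.5036 × 8.9% = 7.98%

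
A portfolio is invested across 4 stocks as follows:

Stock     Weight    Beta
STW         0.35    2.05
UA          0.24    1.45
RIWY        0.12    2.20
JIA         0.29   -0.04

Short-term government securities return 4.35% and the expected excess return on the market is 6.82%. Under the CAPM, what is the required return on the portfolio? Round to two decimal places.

13.34%

β_P = Σ w_i β_i = 0.35×2.05 + 0.24×1.45 + 0.12×2.20 + 0.29×-0.04 = 1.3179
E(R_P) = R_f + β_P × MRP = 4.35% + 1.3179 × 6.82% = 13.34%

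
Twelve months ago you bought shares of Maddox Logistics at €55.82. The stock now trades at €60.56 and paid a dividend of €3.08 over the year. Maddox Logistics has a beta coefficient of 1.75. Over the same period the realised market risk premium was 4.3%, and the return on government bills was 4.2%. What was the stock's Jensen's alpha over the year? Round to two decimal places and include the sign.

+2.28%

Realised HPR = (P1 + D1 − P0) / P0 = (60.56 + 3.08 − 55.82) / 55.82 = 7.82 / 55.82 = 14.0093%
CAPM required = R_f + β·MRP = 4.2% + 1.75 × 4.3% = 11.7250%
α = realised − required = 14.0093% − 11.7250% = +2.28%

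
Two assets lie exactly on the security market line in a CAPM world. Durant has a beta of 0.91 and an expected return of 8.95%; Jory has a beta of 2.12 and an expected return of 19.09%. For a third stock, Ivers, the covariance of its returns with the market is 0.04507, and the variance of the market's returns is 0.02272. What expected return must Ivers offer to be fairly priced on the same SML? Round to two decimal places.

17.95%

MRP = (19.09% − 8.95%) / (2.12 − 0.91) = 8.3802%
R_f = 8.95% − 0.91 × 8.3802% = 1.3240%
β_Ivers = Cov / Var(R_m) = 0.04507 / 0.02272 = 1.9837
E(R_Ivers) = R_f + β × MRP = 1.3240% + 1.9837 × 8.3802% = 17.95%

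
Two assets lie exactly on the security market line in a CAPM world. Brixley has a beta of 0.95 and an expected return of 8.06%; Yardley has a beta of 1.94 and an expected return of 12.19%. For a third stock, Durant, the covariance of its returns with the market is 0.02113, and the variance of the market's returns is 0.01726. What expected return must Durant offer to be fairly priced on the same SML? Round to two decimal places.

MRP = (12.19% − 8.06%) / (1.94 − 0.95) = 4.1717%
R_f = 8.06% − 0.95 × 4.1717% = 4.0969%
β_Durant = Cov / Var(R_m) = 0.02113 / 0.01726 = 1.2242
E(R_Durant) = R_f + β × MRP = 4.0969% + 1.2242 × 4.1717% = 9.20%

9.20%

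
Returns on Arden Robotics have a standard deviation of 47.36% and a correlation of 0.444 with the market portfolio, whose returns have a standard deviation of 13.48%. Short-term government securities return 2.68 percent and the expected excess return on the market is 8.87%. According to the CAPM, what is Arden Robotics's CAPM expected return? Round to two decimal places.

β = ρ × σ_i / σ_m = 0.444 × 47.36% / 13.48% = 1.5599
E(R) = 2.68% + 1.5599 × 8.87% = 16.52%

16.52%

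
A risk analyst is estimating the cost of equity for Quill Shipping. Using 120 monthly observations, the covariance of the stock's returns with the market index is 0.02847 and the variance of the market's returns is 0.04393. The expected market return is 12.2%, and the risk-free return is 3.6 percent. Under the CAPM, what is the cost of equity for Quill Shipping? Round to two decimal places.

β = Cov(R_i, R_m) / Var(R_m) = 0.02847 / 0.04393 = 0.6481
MRP = 12.2% − 3.6% = 8.60%
E(R) = R_f + β × MRP = 3.6% + 0.6481 × 8.6% = 9.17%

9.17%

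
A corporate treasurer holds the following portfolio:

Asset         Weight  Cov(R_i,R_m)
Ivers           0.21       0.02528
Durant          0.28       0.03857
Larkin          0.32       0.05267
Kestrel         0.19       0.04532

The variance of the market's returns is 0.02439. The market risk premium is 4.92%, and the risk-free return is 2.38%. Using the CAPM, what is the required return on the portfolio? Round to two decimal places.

10.77%

β_Ivers = 0.02528 / 0.02439 = 1.0365
β_Durant = 0.03857 / 0.02439 = 1.5814
β_Larkin = 0.05267 / 0.02439 = 2.1595
β_Kestrel = 0.04532 / 0.02439 = 1.8581
β_P = Σ w_i β_i = 0.21×1.0365 + 0.28×1.5814 + 0.32×2.1595 + 0.19×1.8581 = 1.7045
E(R_P) = R_f + β_P × MRP = 2.38% + 1.7045 × 4.92% = 10.77%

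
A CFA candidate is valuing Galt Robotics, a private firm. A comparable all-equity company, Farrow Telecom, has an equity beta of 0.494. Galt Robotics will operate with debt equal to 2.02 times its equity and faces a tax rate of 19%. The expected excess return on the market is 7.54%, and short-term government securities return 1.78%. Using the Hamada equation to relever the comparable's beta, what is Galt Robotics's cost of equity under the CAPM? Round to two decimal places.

β_L = β_U × [1 + (1 − t)(D/E)] = 0.494 × [1 + (1 − 0.19) × 2.02]
    = 0.494 × [1 + 0.81 × 2.02] = 0.494 × 2.6362 = 1.3023
E(R) = R_f + β_L × MRP = 1.78% + 1.3023 × 7.54% = 11.60%

11.60%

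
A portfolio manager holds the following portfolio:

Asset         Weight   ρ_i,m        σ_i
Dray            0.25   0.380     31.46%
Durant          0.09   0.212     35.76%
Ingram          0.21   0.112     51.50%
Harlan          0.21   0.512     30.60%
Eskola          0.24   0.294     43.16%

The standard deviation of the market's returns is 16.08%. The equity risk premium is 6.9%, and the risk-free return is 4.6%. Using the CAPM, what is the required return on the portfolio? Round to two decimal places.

β_Dray = 0.380 × 31.46% / 16.08% = 0.7435
β_Durant = 0.212 × 35.76% / 16.08% = 0.4715
β_Ingram = 0.112 × 51.50% / 16.08% = 0.3587
β_Harlan = 0.512 × 30.60% / 16.08% = 0.9743
β_Eskola = 0.294 × 43.16% / 16.08% = 0.7891
β_P = Σ w_i β_i = 0.25×0.7435 + 0.09×0.4715 + 0.21×0.3587 + 0.21×0.9743 + 0.24×0.7891 = 0.6976
E(R_P) = R_f + β_P × MRP = 4.6% + 0.6976 × 6.9% = 9.41%

9.41%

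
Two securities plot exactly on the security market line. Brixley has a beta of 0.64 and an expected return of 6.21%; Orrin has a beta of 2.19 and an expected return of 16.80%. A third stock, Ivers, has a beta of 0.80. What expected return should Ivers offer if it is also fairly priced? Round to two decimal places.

7.30%

MRP (SML slope) = (16.80% − 6.21%) / (2.19 − 0.64) = 10.59% / 1.55 = 6.8323%
R_f (intercept) = 6.21% − 0.64 × 6.8323% = 1.8373%
E(R_Ivers) = R_f + β × MRP = 1.8373% + 0.80 × 6.8323% = 7.30%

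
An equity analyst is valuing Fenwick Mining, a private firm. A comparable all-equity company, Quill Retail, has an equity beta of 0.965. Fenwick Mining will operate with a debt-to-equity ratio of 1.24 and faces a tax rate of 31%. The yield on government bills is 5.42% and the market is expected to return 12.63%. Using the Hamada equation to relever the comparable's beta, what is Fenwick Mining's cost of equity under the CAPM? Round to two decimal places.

β_L = β_U × [1 + (1 − t)(D/E)] = 0.965 × [1 + (1 − 0.31) × 1.24]
    = 0.965 × [1 + 0.69 × 1.24] = 0.965 × 1.8556 = 1.7907
MRP = 12.63% − 5.42% = 7.21%
E(R) = R_f + β_L × MRP = 5.42% + 1.7907 × 7.21% = 18.33%

18.33%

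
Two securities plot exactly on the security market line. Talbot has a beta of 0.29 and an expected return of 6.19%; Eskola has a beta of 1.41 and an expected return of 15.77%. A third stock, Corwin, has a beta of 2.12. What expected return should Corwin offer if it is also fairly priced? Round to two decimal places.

MRP (SML slope) = (15.77% − 6.19%) / (1.41 − 0.29) = 9.58% / 1.12 = 8.5536%
R_f (intercept) = 6.19% − 0.29 × 8.5536% = 3.7095%
E(R_Corwin) = R_f + β × MRP = 3.7095% + 2.12 × 8.5536% = 21.84%

21.84%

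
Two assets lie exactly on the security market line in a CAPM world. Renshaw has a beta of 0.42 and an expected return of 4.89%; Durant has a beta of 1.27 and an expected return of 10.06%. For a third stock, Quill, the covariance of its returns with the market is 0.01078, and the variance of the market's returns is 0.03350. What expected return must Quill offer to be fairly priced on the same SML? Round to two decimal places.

4.29%

MRP = (10.06% − 4.89%) / (1.27 − 0.42) = 6.0824%
R_f = 4.89% − 0.42 × 6.0824% = 2.3354%
β_Quill = Cov / Var(R_m) = 0.01078 / 0.03350 = 0.3218
E(R_Quill) = R_f + β × MRP = 2.3354% + 0.3218 × 6.0824% = 4.29%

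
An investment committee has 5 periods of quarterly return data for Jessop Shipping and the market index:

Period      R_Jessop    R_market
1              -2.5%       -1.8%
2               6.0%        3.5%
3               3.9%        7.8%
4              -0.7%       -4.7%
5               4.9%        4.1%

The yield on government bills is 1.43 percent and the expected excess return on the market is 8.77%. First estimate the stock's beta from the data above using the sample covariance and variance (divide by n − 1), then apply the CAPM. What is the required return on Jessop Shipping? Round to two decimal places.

6.61%

Mean R_i = (-2.5 + 6.0 + 3.9 − 0.7 + 4.9) / 5 = 2.3200%
Mean R_m = (-1.8 + 3.5 + 7.8 − 4.7 + 4.1) / 5 = 1.7800%
Σ(R_i − R̄_i)(R_m − R̄_m) = 58.6520  ⇒  Cov = 58.6520 / 4 = 14.6630
Σ(R_m − R̄_m)² = 99.3880  ⇒  Var(R_m) = 99.3880 / 4 = 24.8470
β = Cov / Var(R_m) = 14.6630 / 24.8470 = 0.5901
E(R) = R_f + β × MRP = 1.43% + 0.5901 × 8.77% = 6.61%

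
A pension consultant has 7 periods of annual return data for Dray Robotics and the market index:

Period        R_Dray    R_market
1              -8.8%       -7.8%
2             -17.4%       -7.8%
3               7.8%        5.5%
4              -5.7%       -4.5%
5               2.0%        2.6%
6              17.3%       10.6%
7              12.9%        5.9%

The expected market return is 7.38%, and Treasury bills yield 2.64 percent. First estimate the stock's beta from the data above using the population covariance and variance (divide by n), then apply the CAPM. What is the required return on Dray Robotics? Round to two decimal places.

Mean R_i = (-8.8 − 17.4 + 7.8 − 5.7 + 2.0 + 17.3 + 12.9) / 7 = 1.1571%
Mean R_m = (-7.8 − 7.8 + 5.5 − 4.5 + 2.6 + 10.6 + 5.9) / 7 = 0.6429%
Σ(R_i − R̄_i)(R_m − R̄_m) = 532.3929  ⇒  Cov = 532.3929 / 7 = 76.0561
Σ(R_m − R̄_m)² = 323.2171  ⇒  Var(R_m) = 323.2171 / 7 = 46.1739
β = Cov / Var(R_m) = 76.0561 / 46.1739 = 1.6472
MRP = 7.38% − 2.64% = 4.74%
E(R) = R_f + β × MRP = 2.64% + 1.6472 × 4.74% = 10.45%

10.45%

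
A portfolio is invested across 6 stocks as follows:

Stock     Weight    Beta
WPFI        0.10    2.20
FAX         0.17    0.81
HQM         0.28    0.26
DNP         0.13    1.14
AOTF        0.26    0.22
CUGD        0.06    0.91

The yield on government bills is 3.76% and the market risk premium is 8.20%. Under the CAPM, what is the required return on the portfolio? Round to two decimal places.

β_P = Σ w_i β_i = 0.10×2.20 + 0.17×0.81 + 0.28×0.26 + 0.13×1.14 + 0.26×0.22 + 0.06×0.91 = 0.6905
E(R_P) = R_f + β_P × MRP = 3.76% + 0.6905 × 8.20% = 9.42%

9.42%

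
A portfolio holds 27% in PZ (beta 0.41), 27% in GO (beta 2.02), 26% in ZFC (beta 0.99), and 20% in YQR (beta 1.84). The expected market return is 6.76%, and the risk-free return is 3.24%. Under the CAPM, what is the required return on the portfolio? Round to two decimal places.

7.75%

β_P = Σ w_i β_i = 0.27×0.41 + 0.27×2.02 + 0.26×0.99 + 0.20×1.84 = 1.2815
MRP = 6.76% − 3.24% = 3.52%
E(R_P) = R_f + β_P × MRP = 3.24% + 1.2815 × 3.52% = 7.75%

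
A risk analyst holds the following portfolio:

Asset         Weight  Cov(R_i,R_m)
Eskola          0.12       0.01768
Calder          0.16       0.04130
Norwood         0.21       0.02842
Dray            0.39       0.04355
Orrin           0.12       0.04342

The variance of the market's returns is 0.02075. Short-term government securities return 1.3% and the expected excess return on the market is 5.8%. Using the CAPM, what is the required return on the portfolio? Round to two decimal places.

β_Eskola = 0.01768 / 0.02075 = 0.8520
β_Calder = 0.04130 / 0.02075 = 1.9904
β_Norwood = 0.02842 / 0.02075 = 1.3696
β_Dray = 0.04355 / 0.02075 = 2.0988
β_Orrin = 0.04342 / 0.02075 = 2.0925
β_P = Σ w_i β_i = 0.12×0.8520 + 0.16×1.9904 + 0.21×1.3696 + 0.39×2.0988 + 0.12×2.0925 = 1.7780
E(R_P) = R_f + β_P × MRP = 1.3% + 1.7780 × 5.8% = 11.61%

11.61%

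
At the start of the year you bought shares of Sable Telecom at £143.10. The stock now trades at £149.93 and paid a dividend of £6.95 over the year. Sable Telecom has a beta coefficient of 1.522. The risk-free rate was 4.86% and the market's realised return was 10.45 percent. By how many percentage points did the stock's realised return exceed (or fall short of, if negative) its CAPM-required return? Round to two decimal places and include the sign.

-3.74%

Realised HPR = (P1 + D1 − P0) / P0 = (149.93 + 6.95 − 143.10) / 143.10 = 13.78 / 143.10 = 9.6296%
MRP = 10.45% − 4.86% = 5.59%
CAPM required = R_f + β·MRP = 4.86% + 1.522 × 5.59% = 13.36798%
α = realised − required = 9.6296% − 13.36798% = -3.74%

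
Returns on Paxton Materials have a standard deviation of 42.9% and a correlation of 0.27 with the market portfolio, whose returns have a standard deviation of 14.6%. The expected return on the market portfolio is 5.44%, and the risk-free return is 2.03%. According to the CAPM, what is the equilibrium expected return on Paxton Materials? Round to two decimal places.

β = ρ × σ_i / σ_m = 0.27 × 42.9% / 14.6% = 0.7934
MRP = 5.44% − 2.03% = 3.41%
E(R) = 2.03% + 0.7934 × 3.41% = 4.74%

4.74%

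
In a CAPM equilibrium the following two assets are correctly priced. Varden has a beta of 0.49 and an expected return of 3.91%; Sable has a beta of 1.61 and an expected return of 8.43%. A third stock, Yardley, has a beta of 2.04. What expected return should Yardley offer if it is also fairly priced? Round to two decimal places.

MRP (SML slope) = (8.43% − 3.91%) / (1.61 − 0.49) = 4.52% / 1.12 = 4.0357%
R_f (intercept) = 3.91% − 0.49 × 4.0357% = 1.9325%
E(R_Yardley) = R_f + β × MRP = 1.9325% + 2.04 × 4.0357% = 10.17%

10.17%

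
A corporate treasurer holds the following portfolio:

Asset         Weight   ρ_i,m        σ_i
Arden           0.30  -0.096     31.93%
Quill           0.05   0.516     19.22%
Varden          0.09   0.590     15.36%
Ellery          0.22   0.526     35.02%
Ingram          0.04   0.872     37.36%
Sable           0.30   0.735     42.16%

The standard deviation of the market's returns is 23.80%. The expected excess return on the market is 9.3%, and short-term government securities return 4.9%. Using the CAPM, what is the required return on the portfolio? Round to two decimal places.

10.78%

β_Arden = -0.096 × 31.93% / 23.80% = -0.1288
β_Quill = 0.516 × 19.22% / 23.80% = 0.4167
β_Varden = 0.590 × 15.36% / 23.80% = 0.3808
β_Ellery = 0.526 × 35.02% / 23.80% = 0.7740
β_Ingram = 0.872 × 37.36% / 23.80% = 1.3688
β_Sable = 0.735 × 42.16% / 23.80% = 1.3020
β_P = Σ w_i β_i = 0.30×-0.1288 + 0.05×0.4167 + 0.09×0.3808 + 0.22×0.7740 + 0.04×1.3688 + 0.30×1.3020 = 0.6321
E(R_P) = R_f + β_P × MRP = 4.9% + 0.6321 × 9.3% = 10.78%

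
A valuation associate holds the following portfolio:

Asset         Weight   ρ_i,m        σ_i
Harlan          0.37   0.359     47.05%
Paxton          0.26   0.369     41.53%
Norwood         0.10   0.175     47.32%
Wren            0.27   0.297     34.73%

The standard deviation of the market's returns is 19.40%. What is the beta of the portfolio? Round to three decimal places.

β_Harlan = 0.359 × 47.05% / 19.40% = 0.8707
β_Paxton = 0.369 × 41.53% / 19.40% = 0.7899
β_Norwood = 0.175 × 47.32% / 19.40% = 0.4269
β_Wren = 0.297 × 34.73% / 19.40% = 0.5317
β_P = Σ w_i β_i = 0.37×0.8707 + 0.26×0.7899 + 0.10×0.4269 + 0.27×0.5317 = 0.7138

0.714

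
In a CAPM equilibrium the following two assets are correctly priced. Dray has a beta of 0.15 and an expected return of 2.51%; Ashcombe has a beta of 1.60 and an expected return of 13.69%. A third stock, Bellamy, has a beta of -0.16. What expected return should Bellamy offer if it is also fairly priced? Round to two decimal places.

MRP (SML slope) = (13.69% − 2.51%) / (1.60 − 0.15) = 11.18% / 1.45 = 7.7103%
R_f (intercept) = 2.51% − 0.15 × 7.7103% = 1.3535%
E(R_Bellamy) = R_f + β × MRP = 1.3535% + -0.16 × 7.7103% = 0.12%

0.12%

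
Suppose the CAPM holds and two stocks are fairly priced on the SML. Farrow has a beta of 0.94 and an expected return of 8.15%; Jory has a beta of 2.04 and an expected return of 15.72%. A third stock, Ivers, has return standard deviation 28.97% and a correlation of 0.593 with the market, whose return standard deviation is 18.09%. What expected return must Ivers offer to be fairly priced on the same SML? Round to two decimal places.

MRP = (15.72% − 8.15%) / (2.04 − 0.94) = 6.8818%
R_f = 8.15% − 0.94 × 6.8818% = 1.6811%
β_Ivers = ρ·σ_i/σ_m = 0.593 × 28.97 / 18.09 = 0.9497
E(R_Ivers) = R_f + β × MRP = 1.6811% + 0.9497 × 6.8818% = 8.22%

8.22%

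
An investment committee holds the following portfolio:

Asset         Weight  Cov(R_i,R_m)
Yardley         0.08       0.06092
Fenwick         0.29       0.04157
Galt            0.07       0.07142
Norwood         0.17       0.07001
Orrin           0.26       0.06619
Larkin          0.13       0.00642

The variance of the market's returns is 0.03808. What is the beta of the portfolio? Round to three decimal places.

β_Yardley = 0.06092 / 0.03808 = 1.5998
β_Fenwick = 0.04157 / 0.03808 = 1.0916
β_Galt = 0.07142 / 0.03808 = 1.8755
β_Norwood = 0.07001 / 0.03808 = 1.8385
β_Orrin = 0.06619 / 0.03808 = 1.7382
β_Larkin = 0.00642 / 0.03808 = 0.1686
β_P = Σ w_i β_i = 0.08×1.5998 + 0.29×1.0916 + 0.07×1.8755 + 0.17×1.8385 + 0.26×1.7382 + 0.13×0.1686 = 1.3622

1.362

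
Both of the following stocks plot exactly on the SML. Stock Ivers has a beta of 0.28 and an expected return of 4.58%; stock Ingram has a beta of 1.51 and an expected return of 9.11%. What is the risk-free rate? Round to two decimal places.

Both satisfy E(R) = R_f + β·MRP, so the slope of the SML is
MRP = (9.11% − 4.58%) / (1.51 − 0.28) = 4.53% / 1.23 = 3.6829%
R_f = E(R_Ivers) − β_Ivers·MRP = 4.58% − 0.28 × 3.6829% = 3.5488%

3.55%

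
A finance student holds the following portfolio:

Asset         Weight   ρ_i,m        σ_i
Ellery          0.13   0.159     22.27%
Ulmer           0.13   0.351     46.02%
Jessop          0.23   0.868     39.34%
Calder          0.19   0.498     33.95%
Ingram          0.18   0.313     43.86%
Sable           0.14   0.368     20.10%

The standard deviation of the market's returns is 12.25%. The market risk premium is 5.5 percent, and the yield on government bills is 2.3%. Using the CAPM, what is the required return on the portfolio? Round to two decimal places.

β_Ellery = 0.159 × 22.27% / 12.25% = 0.2891
β_Ulmer = 0.351 × 46.02% / 12.25% = 1.3186
β_Jessop = 0.868 × 39.34% / 12.25% = 2.7875
β_Calder = 0.498 × 33.95% / 12.25% = 1.3802
β_Ingram = 0.313 × 43.86% / 12.25% = 1.1207
β_Sable = 0.368 × 20.10% / 12.25% = 0.6038
β_P = Σ w_i β_i = 0.13×0.2891 + 0.13×1.3186 + 0.23×2.7875 + 0.19×1.3802 + 0.18×1.1207 + 0.14×0.6038 = 1.3986
E(R_P) = R_f + β_P × MRP = 2.3% + 1.3986 × 5.5% = 9.99%

9.99%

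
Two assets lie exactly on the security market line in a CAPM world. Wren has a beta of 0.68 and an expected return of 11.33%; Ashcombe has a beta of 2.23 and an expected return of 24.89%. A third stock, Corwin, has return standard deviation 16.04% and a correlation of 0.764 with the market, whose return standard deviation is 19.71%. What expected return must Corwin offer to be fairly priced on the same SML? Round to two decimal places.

10.82%

MRP = (24.89% − 11.33%) / (2.23 − 0.68) = 8.7484%
R_f = 11.33% − 0.68 × 8.7484% = 5.3811%
β_Corwin = ρ·σ_i/σ_m = 0.764 × 16.04 / 19.71 = 0.6217
E(R_Corwin) = R_f + β × MRP = 5.3811% + 0.6217 × 8.7484% = 10.82%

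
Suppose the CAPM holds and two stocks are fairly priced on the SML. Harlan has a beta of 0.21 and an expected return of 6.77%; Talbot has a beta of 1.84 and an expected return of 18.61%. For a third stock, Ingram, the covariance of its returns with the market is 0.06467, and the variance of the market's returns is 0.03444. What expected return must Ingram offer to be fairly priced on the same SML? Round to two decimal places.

18.88%

MRP = (18.61% − 6.77%) / (1.84 − 0.21) = 7.2638%
R_f = 6.77% − 0.21 × 7.2638% = 5.2446%
β_Ingram = Cov / Var(R_m) = 0.06467 / 0.03444 = 1.8778
E(R_Ingram) = R_f + β × MRP = 5.2446% + 1.8778 × 7.2638% = 18.88%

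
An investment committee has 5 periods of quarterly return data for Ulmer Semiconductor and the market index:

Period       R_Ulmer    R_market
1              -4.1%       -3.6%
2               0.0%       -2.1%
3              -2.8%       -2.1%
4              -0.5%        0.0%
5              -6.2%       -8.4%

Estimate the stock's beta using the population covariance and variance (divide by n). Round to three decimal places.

Mean R_i = (-4.1 + 0.0 − 2.8 − 0.5 − 6.2) / 5 = -2.7200%
Mean R_m = (-3.6 − 2.1 − 2.1 + 0.0 − 8.4) / 5 = -3.2400%
Σ(R_i − R̄_i)(R_m − R̄_m) = 28.6560  ⇒  Cov = 28.6560 / 5 = 5.7312
Σ(R_m − R̄_m)² = 39.8520  ⇒  Var(R_m) = 39.8520 / 5 = 7.9704
β = Cov / Var(R_m) = 5.7312 / 7.9704 = 0.7191

0.719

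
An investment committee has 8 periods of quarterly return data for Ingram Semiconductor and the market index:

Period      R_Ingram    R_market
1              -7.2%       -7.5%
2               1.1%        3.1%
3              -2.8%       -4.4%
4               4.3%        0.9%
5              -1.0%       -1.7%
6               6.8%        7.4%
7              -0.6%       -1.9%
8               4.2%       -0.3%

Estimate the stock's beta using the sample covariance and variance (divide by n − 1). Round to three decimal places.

0.884

Mean R_i = (-7.2 + 1.1 − 2.8 + 4.3 − 1.0 + 6.8 − 0.6 + 4.2) / 8 = 0.6000%
Mean R_m = (-7.5 + 3.1 − 4.4 + 0.9 − 1.7 + 7.4 − 1.9 − 0.3) / 8 = -0.5500%
Σ(R_i − R̄_i)(R_m − R̄_m) = 128.1400  ⇒  Cov = 128.1400 / 7 = 18.3057
Σ(R_m − R̄_m)² = 144.9600  ⇒  Var(R_m) = 144.9600 / 7 = 20.7086
β = Cov / Var(R_m) = 18.3057 / 20.7086 = 0.8840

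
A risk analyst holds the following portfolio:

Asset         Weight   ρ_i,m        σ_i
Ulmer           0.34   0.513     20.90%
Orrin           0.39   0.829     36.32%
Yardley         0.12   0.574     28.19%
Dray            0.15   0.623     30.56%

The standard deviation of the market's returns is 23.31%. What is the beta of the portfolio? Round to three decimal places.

β_Ulmer = 0.513 × 20.90% / 23.31% = 0.4600
β_Orrin = 0.829 × 36.32% / 23.31% = 1.2917
β_Yardley = 0.574 × 28.19% / 23.31% = 0.6942
β_Dray = 0.623 × 30.56% / 23.31% = 0.8168
β_P = Σ w_i β_i = 0.34×0.4600 + 0.39×1.2917 + 0.12×0.6942 + 0.15×0.8168 = 0.8660

0.866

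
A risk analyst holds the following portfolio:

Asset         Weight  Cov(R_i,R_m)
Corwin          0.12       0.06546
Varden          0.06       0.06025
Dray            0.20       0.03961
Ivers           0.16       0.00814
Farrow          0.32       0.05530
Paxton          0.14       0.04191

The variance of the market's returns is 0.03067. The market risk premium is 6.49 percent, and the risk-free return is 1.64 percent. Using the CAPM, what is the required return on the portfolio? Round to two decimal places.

11.01%

β_Corwin = 0.06546 / 0.03067 = 2.1343
β_Varden = 0.06025 / 0.03067 = 1.9645
β_Dray = 0.03961 / 0.03067 = 1.2915
β_Ivers = 0.00814 / 0.03067 = 0.2654
β_Farrow = 0.05530 / 0.03067 = 1.8031
β_Paxton = 0.04191 / 0.03067 = 1.3665
β_P = Σ w_i β_i = 0.12×2.1343 + 0.06×1.9645 + 0.20×1.2915 + 0.16×0.2654 + 0.32×1.8031 + 0.14×1.3665 = 1.4431
E(R_P) = R_f + β_P × MRP = 1.64% + 1.4431 × 6.49% = 11.01%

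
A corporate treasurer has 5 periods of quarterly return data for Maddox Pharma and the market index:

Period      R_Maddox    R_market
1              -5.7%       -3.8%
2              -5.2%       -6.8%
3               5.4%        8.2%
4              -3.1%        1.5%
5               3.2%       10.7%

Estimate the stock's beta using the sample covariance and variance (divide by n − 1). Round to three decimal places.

Mean R_i = (-5.7 − 5.2 + 5.4 − 3.1 + 3.2) / 5 = -1.0800%
Mean R_m = (-3.8 − 6.8 + 8.2 + 1.5 + 10.7) / 5 = 1.9600%
Σ(R_i − R̄_i)(R_m − R̄_m) = 141.4740  ⇒  Cov = 141.4740 / 4 = 35.3685
Σ(R_m − R̄_m)² = 225.4520  ⇒  Var(R_m) = 225.4520 / 4 = 56.3630
β = Cov / Var(R_m) = 35.3685 / 56.3630 = 0.6275

0.628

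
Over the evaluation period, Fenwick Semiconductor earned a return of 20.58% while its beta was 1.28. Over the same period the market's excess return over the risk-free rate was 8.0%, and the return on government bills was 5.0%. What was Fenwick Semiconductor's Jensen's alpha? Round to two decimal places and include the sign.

CAPM benchmark = R_f + β(R_m − R_f) = 5.0% + 1.28 × 8.0% = 15.2400%
α = actual − benchmark = 20.58% − 15.2400% = +5.34%

+5.34%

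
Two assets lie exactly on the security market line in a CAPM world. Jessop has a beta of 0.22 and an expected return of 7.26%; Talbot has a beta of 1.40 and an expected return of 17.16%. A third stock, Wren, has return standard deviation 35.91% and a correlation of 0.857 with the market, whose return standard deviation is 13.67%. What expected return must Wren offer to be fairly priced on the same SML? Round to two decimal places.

24.30%

MRP = (17.16% − 7.26%) / (1.40 − 0.22) = 8.3898%
R_f = 7.26% − 0.22 × 8.3898% = 5.4142%
β_Wren = ρ·σ_i/σ_m = 0.857 × 35.91 / 13.67 = 2.2513
E(R_Wren) = R_f + β × MRP = 5.4142% + 2.2513 × 8.3898% = 24.30%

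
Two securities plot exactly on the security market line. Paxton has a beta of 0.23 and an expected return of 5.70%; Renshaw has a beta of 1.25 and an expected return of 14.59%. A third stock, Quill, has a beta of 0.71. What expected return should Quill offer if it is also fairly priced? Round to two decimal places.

9.88%

MRP (SML slope) = (14.59% − 5.70%) / (1.25 − 0.23) = 8.89% / 1.02 = 8.7157%
R_f (intercept) = 5.70% − 0.23 × 8.7157% = 3.6954%
E(R_Quill) = R_f + β × MRP = 3.6954% + 0.71 × 8.7157% = 9.88%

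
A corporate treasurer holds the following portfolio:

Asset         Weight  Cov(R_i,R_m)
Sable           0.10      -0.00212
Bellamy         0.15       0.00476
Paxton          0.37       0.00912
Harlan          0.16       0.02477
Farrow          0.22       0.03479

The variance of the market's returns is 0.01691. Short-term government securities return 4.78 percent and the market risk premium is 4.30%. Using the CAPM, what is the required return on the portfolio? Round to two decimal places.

β_Sable = -0.00212 / 0.01691 = -0.1254
β_Bellamy = 0.00476 / 0.01691 = 0.2815
β_Paxton = 0.00912 / 0.01691 = 0.5393
β_Harlan = 0.02477 / 0.01691 = 1.4648
β_Farrow = 0.03479 / 0.01691 = 2.0574
β_P = Σ w_i β_i = 0.10×-0.1254 + 0.15×0.2815 + 0.37×0.5393 + 0.16×1.4648 + 0.22×2.0574 = 0.9162
E(R_P) = R_f + β_P × MRP = 4.78% + 0.9162 × 4.30% = 8.72%

8.72%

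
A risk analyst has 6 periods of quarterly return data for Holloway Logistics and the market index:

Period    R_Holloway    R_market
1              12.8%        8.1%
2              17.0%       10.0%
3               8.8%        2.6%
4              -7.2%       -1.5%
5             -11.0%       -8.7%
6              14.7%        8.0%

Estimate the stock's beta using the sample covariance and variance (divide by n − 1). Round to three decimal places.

Mean R_i = (12.8 + 17.0 + 8.8 − 7.2 − 11.0 + 14.7) / 6 = 5.8500%
Mean R_m = (8.1 + 10.0 + 2.6 − 1.5 − 8.7 + 8.0) / 6 = 3.0833%
Σ(R_i − R̄_i)(R_m − R̄_m) = 412.4350  ⇒  Cov = 412.4350 / 5 = 82.4870
Σ(R_m − R̄_m)² = 257.2683  ⇒  Var(R_m) = 257.2683 / 5 = 51.4537
β = Cov / Var(R_m) = 82.4870 / 51.4537 = 1.6031

1.603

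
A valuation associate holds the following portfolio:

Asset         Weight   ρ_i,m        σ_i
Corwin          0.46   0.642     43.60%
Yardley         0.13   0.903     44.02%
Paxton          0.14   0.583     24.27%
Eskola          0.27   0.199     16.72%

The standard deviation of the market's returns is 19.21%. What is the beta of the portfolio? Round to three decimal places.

1.089

β_Corwin = 0.642 × 43.60% / 19.21% = 1.4571
β_Yardley = 0.903 × 44.02% / 19.21% = 2.0692
β_Paxton = 0.583 × 24.27% / 19.21% = 0.7366
β_Eskola = 0.199 × 16.72% / 19.21% = 0.1732
β_P = Σ w_i β_i = 0.46×1.4571 + 0.13×2.0692 + 0.14×0.7366 + 0.27×0.1732 = 1.0892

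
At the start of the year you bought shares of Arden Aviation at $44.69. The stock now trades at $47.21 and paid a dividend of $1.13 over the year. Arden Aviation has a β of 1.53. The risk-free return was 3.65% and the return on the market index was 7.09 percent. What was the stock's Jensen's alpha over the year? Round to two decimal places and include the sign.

Realised HPR = (P1 + D1 − P0) / P0 = (47.21 + 1.13 − 44.69) / 44.69 = 3.65 / 44.69 = 8.1674%
MRP = 7.09% − 3.65% = 3.44%
CAPM required = R_f + β·MRP = 3.65% + 1.53 × 3.44% = 8.9132%
α = realised − required = 8.1674% − 8.9132% = -0.75%

-0.75%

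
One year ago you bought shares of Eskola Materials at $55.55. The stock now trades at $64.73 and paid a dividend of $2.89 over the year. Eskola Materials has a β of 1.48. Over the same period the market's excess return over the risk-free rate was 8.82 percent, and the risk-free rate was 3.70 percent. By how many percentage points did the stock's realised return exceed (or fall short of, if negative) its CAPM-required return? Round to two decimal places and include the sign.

Realised HPR = (P1 + D1 − P0) / P0 = (64.73 + 2.89 − 55.55) / 55.55 = 12.07 / 55.55 = 21.7282%
CAPM required = R_f + β·MRP = 3.70% + 1.48 × 8.82% = 16.7536%
α = realised − required = 21.7282% − 16.7536% = +4.97%

+4.97%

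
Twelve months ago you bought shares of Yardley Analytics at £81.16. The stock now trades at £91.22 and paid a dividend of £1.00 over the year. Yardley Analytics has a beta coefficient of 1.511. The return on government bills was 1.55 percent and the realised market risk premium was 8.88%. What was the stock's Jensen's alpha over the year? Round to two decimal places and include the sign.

Realised HPR = (P1 + D1 − P0) / P0 = (91.22 + 1.00 − 81.16) / 81.16 = 11.06 / 81.16 = 13.6274%
CAPM required = R_f + β·MRP = 1.55% + 1.511 × 8.88% = 14.96768%
α = realised − required = 13.6274% − 14.96768% = -1.34%

-1.34%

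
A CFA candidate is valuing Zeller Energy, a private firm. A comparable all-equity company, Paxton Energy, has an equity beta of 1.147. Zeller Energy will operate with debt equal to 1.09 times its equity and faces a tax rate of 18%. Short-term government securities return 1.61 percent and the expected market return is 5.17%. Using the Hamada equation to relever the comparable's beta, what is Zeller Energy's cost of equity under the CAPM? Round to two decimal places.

9.34%

β_L = β_U × [1 + (1 − t)(D/E)] = 1.147 × [1 + (1 − 0.18) × 1.09]
    = 1.147 × [1 + 0.82 × 1.09] = 1.147 × 1.8938 = 2.1722
MRP = 5.17% − 1.61% = 3.56%
E(R) = R_f + β_L × MRP = 1.61% + 2.1722 × 3.56% = 9.34%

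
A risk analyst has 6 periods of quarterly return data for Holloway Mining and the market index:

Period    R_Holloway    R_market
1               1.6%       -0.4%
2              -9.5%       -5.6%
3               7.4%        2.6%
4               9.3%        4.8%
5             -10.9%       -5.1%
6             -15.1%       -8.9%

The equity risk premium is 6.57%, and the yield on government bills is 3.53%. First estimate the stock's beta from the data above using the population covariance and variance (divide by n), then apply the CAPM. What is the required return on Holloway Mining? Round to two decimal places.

Mean R_i = (1.6 − 9.5 + 7.4 + 9.3 − 10.9 − 15.1) / 6 = -2.8667%
Mean R_m = (-0.4 − 5.6 + 2.6 + 4.8 − 5.1 − 8.9) / 6 = -2.1000%
Σ(R_i − R̄_i)(R_m − R̄_m) = 270.3000  ⇒  Cov = 270.3000 / 6 = 45.0500
Σ(R_m − R̄_m)² = 140.0800  ⇒  Var(R_m) = 140.0800 / 6 = 23.3467
β = Cov / Var(R_m) = 45.0500 / 23.3467 = 1.9296
E(R) = R_f + β × MRP = 3.53% + 1.9296 × 6.57% = 16.21%

16.21%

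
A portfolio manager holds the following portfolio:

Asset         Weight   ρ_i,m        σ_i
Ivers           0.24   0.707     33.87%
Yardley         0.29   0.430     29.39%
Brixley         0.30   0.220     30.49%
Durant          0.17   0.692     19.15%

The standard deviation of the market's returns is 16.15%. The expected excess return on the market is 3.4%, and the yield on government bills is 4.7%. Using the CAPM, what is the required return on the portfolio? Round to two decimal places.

7.58%

β_Ivers = 0.707 × 33.87% / 16.15% = 1.4827
β_Yardley = 0.430 × 29.39% / 16.15% = 0.7825
β_Brixley = 0.220 × 30.49% / 16.15% = 0.4153
β_Durant = 0.692 × 19.15% / 16.15% = 0.8205
β_P = Σ w_i β_i = 0.24×1.4827 + 0.29×0.7825 + 0.30×0.4153 + 0.17×0.8205 = 0.8468
E(R_P) = R_f + β_P × MRP = 4.7% + 0.8468 × 3.4% = 7.58%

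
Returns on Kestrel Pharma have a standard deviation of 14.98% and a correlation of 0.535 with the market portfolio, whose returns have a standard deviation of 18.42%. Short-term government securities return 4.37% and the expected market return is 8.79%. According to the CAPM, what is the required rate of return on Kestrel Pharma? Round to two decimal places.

β = ρ × σ_i / σ_m = 0.535 × 14.98% / 18.42% = 0.4351
MRP = 8.79% − 4.37% = 4.42%
E(R) = 4.37% + 0.4351 × 4.42% = 6.29%

6.29%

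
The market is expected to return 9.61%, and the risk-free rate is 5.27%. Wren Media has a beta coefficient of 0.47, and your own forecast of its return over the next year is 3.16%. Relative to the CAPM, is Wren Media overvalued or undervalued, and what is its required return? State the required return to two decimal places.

Overvalued; required return 7.31%

MRP = 9.61% − 5.27% = 4.34%
Required return = R_f + β·MRP = 5.27% + 0.47 × 4.34% = 7.31%
Forecast 3.16% < required 7.31% → the stock plots below the SML → overvalued.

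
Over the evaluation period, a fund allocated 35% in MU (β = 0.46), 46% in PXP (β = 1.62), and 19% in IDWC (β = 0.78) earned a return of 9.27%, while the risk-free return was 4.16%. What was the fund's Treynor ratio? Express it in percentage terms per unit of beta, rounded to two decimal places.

β_P = 0.35×0.46 + 0.46×1.62 + 0.19×0.78 = 1.0544
Treynor = (R_P − R_f) / β_P = (9.27% − 4.16%) / 1.0544 = 5.11% / 1.0544 = 4.85%

4.85%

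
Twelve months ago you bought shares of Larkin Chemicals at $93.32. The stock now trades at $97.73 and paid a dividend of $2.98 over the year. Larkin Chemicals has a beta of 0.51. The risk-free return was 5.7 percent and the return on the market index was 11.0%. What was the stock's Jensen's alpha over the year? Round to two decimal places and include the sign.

Realised HPR = (P1 + D1 − P0) / P0 = (97.73 + 2.98 − 93.32) / 93.32 = 7.39 / 93.32 = 7.9190%
MRP = 11.0% − 5.7% = 5.30%
CAPM required = R_f + β·MRP = 5.7% + 0.51 × 5.3% = 8.4030%
α = realised − required = 7.9190% − 8.4030% = -0.48%

-0.48%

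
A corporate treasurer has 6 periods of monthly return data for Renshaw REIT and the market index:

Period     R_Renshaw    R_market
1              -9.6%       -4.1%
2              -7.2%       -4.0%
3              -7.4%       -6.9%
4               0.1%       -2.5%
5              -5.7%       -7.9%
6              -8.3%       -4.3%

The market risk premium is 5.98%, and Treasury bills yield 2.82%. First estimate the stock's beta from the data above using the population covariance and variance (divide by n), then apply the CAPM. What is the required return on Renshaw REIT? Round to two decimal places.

6.05%

Mean R_i = (-9.6 − 7.2 − 7.4 + 0.1 − 5.7 − 8.3) / 6 = -6.3500%
Mean R_m = (-4.1 − 4.0 − 6.9 − 2.5 − 7.9 − 4.3) / 6 = -4.9500%
Σ(R_i − R̄_i)(R_m − R̄_m) = 11.0950  ⇒  Cov = 11.0950 / 6 = 1.8492
Σ(R_m − R̄_m)² = 20.5550  ⇒  Var(R_m) = 20.5550 / 6 = 3.4258
β = Cov / Var(R_m) = 1.8492 / 3.4258 = 0.5398
E(R) = R_f + β × MRP = 2.82% + 0.5398 × 5.98% = 6.05%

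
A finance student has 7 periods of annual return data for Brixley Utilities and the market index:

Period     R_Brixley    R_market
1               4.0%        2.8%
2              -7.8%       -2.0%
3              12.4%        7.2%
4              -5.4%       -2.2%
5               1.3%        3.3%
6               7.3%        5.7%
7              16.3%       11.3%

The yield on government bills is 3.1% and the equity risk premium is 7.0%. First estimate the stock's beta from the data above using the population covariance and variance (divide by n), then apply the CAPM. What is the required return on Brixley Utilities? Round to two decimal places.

Mean R_i = (4.0 − 7.8 + 12.4 − 5.4 + 1.3 + 7.3 + 16.3) / 7 = 4.0143%
Mean R_m = (2.8 − 2.0 + 7.2 − 2.2 + 3.3 + 5.7 + 11.3) / 7 = 3.7286%
Σ(R_i − R̄_i)(R_m − R̄_m) = 253.2771  ⇒  Cov = 253.2771 / 7 = 36.1824
Σ(R_m − R̄_m)² = 142.2743  ⇒  Var(R_m) = 142.2743 / 7 = 20.3249
β = Cov / Var(R_m) = 36.1824 / 20.3249 = 1.7802
E(R) = R_f + β × MRP = 3.1% + 1.7802 × 7.0% = 15.56%

15.56%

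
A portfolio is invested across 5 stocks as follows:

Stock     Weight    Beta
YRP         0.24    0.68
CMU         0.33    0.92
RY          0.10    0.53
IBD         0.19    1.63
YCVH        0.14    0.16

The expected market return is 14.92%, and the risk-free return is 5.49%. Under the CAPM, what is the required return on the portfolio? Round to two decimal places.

13.52%

β_P = Σ w_i β_i = 0.24×0.68 + 0.33×0.92 + 0.10×0.53 + 0.19×1.63 + 0.14×0.16 = 0.8519
MRP = 14.92% − 5.49% = 9.43%
E(R_P) = R_f + β_P × MRP = 5.49% + 0.8519 × 9.43% = 13.52%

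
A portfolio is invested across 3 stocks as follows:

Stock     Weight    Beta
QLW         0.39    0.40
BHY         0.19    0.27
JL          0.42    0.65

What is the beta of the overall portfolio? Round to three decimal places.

β_P = Σ w_i β_i = 0.39×0.40 + 0.19×0.27 + 0.42×0.65 = 0.4803

0.480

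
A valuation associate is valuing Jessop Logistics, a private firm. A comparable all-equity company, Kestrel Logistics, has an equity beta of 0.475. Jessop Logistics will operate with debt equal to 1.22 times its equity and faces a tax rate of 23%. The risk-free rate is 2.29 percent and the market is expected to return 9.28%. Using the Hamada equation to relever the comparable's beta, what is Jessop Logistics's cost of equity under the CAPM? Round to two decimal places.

β_L = β_U × [1 + (1 − t)(D/E)] = 0.475 × [1 + (1 − 0.23) × 1.22]
    = 0.475 × [1 + 0.77 × 1.22] = 0.475 × 1.9394 = 0.9212
MRP = 9.28% − 2.29% = 6.99%
E(R) = R_f + β_L × MRP = 2.29% + 0.9212 × 6.99% = 8.73%

8.73%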